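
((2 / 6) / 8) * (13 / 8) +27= 5197 / 192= 27.07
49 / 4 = 12.25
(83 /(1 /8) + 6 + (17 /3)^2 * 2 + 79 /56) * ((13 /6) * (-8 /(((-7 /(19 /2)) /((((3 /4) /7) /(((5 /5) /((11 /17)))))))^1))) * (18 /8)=1007352203 /373184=2699.34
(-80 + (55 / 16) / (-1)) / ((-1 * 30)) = 89 / 32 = 2.78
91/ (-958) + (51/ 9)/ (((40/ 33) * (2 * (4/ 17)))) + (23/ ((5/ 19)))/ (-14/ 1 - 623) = 189462925/ 19527872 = 9.70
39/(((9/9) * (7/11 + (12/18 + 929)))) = 0.04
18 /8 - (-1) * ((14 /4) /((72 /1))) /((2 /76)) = 295 /72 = 4.10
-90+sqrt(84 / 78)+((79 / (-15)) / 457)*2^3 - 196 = -1961162 / 6855+sqrt(182) / 13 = -285.05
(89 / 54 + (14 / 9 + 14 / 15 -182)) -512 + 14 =-182483 / 270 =-675.86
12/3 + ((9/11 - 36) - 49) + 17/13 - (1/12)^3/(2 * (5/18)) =-10827983/137280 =-78.88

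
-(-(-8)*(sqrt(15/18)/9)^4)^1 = -50/59049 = -0.00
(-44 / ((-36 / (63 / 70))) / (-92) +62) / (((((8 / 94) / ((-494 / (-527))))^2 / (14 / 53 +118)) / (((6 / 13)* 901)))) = 2779279842530373 / 7515020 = 369829999.46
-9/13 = -0.69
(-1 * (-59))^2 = 3481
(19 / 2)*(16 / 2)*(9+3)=912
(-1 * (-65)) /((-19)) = -65 /19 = -3.42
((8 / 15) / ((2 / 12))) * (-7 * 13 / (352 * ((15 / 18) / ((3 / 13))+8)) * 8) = -6552 / 11495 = -0.57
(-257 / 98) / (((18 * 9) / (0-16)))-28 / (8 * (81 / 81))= -25727 / 7938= -3.24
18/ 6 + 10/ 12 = 23/ 6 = 3.83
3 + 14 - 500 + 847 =364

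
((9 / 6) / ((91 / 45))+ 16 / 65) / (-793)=-899 / 721630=-0.00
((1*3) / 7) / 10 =3 / 70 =0.04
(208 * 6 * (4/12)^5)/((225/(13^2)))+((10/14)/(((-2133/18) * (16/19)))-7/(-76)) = 6039605599/1531920600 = 3.94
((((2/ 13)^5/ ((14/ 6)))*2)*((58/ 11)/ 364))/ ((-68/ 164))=-114144/ 44228050867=-0.00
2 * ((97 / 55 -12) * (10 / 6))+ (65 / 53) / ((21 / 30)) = -396296 / 12243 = -32.37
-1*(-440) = 440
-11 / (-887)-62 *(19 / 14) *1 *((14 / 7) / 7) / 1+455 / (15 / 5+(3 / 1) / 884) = 127.47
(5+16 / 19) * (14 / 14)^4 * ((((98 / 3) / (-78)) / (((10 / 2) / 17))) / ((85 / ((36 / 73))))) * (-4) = 87024 / 450775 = 0.19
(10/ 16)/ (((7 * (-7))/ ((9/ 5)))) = -9/ 392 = -0.02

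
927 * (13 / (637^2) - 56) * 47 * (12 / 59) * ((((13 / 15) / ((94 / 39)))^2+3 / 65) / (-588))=816374882985057 / 5513467441300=148.07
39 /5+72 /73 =3207 /365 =8.79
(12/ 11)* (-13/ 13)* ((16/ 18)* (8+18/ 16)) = -292/ 33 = -8.85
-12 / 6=-2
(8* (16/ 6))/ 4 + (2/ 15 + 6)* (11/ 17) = 2372/ 255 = 9.30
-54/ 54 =-1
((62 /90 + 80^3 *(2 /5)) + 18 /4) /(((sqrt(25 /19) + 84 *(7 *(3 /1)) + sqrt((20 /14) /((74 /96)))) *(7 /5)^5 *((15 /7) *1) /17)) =27535801639625 /(18522 *(1295 *sqrt(19) + 76 *sqrt(7770) + 8680644)) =171.02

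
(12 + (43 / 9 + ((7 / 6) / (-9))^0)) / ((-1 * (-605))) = 32 / 1089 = 0.03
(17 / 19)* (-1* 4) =-68 / 19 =-3.58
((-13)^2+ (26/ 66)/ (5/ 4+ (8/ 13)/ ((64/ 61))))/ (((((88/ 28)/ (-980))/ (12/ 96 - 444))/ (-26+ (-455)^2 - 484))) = 1341378321064534025/ 277332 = 4836723930395.82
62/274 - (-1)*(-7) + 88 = 81.23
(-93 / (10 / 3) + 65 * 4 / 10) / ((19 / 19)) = -19 / 10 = -1.90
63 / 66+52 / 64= 311 / 176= 1.77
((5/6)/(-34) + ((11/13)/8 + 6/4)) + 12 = 72035/5304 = 13.58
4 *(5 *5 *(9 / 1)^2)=8100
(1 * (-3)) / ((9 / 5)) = -1.67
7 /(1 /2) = 14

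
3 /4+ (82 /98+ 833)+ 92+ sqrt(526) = sqrt(526)+ 181611 /196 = 949.52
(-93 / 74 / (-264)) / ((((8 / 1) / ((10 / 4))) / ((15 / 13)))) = 2325 / 1354496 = 0.00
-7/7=-1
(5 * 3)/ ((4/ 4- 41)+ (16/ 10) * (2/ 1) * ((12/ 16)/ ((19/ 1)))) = -1425/ 3788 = -0.38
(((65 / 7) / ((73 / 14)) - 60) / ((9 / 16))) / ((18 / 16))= -544000 / 5913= -92.00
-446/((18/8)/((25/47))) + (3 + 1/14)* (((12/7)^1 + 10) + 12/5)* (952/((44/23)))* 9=194051.96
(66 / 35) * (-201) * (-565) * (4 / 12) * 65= 32479590 / 7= 4639941.43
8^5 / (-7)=-4681.14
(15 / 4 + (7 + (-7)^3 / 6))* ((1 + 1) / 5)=-557 / 30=-18.57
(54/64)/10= 27/320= 0.08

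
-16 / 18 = -8 / 9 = -0.89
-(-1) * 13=13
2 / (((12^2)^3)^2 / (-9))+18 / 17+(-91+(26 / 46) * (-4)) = -17857463181115783 / 193677515292672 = -92.20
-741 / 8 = -92.62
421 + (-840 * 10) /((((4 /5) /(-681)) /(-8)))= -57203579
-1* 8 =-8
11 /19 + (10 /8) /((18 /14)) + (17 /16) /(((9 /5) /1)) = 651 /304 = 2.14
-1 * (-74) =74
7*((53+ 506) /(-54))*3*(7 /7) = -3913 /18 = -217.39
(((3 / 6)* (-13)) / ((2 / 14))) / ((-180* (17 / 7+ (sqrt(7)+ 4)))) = 637 / 13456 - 4459* sqrt(7) / 605520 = 0.03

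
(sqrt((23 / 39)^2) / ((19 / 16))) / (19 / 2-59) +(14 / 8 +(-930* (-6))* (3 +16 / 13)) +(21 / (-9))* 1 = 6927172685 / 293436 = 23607.10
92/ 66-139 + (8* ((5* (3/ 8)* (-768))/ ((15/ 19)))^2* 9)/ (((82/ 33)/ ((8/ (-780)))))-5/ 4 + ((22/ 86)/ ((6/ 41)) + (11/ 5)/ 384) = -988866.93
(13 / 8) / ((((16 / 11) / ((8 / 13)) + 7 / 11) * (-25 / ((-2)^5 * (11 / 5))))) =572 / 375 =1.53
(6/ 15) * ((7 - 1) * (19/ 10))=114/ 25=4.56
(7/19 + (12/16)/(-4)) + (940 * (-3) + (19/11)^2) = -103614481/36784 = -2816.84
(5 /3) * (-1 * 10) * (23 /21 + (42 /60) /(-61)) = -69415 /3843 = -18.06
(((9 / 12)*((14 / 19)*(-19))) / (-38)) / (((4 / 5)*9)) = 35 / 912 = 0.04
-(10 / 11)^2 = -100 / 121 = -0.83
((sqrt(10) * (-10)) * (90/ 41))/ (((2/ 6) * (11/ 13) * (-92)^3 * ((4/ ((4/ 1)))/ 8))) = 8775 * sqrt(10)/ 10974634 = 0.00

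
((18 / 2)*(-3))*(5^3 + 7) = -3564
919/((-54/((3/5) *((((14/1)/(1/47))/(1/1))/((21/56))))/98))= -237043184/135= -1755875.44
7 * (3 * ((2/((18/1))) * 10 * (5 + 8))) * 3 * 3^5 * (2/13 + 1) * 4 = 1020600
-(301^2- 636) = -89965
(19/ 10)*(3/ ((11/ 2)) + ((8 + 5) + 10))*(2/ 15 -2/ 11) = -19684/ 9075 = -2.17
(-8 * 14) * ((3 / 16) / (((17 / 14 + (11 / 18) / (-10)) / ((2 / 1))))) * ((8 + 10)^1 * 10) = -6555.82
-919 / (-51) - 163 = -7394 / 51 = -144.98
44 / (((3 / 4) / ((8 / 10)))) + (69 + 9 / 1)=1874 / 15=124.93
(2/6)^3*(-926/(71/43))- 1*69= -172091/1917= -89.77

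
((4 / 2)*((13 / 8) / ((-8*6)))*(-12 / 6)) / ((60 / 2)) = 13 / 2880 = 0.00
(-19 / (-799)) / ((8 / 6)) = 57 / 3196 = 0.02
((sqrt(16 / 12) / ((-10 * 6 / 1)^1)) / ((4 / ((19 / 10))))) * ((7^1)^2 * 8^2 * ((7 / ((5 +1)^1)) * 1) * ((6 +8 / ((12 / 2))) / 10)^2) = -17.99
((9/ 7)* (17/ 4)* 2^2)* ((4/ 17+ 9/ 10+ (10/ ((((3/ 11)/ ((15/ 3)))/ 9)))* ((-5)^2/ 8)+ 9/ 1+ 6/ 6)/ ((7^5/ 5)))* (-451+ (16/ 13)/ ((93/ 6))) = -221031431883/ 14588476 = -15151.10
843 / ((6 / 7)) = 1967 / 2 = 983.50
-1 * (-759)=759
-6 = -6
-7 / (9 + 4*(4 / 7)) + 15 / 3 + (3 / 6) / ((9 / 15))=5.21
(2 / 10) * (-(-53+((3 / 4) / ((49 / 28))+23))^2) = -174.89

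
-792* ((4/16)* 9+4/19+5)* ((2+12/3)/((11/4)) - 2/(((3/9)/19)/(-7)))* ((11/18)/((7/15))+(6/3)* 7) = -1375303698/19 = -72384405.16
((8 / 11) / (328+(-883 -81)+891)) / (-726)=-4 / 1018215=-0.00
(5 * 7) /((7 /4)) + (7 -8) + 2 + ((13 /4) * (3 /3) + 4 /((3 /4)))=355 /12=29.58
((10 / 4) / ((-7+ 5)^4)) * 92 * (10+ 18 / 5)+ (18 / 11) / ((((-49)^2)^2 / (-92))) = 24794405789 / 126825622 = 195.50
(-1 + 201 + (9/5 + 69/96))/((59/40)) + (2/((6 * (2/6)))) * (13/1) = 150.30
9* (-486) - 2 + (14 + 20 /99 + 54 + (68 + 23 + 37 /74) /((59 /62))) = -4211.65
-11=-11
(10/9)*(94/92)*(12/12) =235/207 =1.14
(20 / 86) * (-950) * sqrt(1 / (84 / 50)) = -23750 * sqrt(42) / 903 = -170.45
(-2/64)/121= -1/3872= -0.00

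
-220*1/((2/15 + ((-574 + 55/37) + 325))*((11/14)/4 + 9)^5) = 168110874624/12434663539460375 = 0.00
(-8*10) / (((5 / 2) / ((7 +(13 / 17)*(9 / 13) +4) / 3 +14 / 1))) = -29120 / 51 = -570.98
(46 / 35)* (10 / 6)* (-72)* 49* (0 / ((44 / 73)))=0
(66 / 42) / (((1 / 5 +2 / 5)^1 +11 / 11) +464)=55 / 16296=0.00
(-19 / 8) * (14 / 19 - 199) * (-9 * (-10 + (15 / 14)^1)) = 4237875 / 112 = 37838.17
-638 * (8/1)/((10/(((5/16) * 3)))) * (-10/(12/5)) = 7975/4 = 1993.75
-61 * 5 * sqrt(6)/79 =-305 * sqrt(6)/79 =-9.46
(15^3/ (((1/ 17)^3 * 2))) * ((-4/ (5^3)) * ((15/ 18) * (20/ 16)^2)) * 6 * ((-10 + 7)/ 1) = 49744125/ 8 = 6218015.62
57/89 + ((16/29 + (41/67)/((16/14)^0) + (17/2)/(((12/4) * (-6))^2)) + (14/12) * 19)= 2689026227/112056696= 24.00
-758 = -758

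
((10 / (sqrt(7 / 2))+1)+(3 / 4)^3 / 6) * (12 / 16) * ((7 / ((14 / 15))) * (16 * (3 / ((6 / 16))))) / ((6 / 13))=26715 / 16+15600 * sqrt(14) / 7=10008.24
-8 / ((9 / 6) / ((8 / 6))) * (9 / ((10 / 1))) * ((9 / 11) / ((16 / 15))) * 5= -270 / 11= -24.55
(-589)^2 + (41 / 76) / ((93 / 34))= 1226019511 / 3534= 346921.20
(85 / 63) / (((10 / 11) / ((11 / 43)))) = 2057 / 5418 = 0.38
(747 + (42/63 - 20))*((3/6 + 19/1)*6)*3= 255411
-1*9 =-9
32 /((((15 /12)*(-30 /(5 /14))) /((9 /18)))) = -16 /105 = -0.15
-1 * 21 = -21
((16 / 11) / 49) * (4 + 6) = 160 / 539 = 0.30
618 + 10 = 628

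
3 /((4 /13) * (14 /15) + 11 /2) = 1170 /2257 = 0.52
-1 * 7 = -7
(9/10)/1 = 9/10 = 0.90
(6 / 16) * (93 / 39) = 93 / 104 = 0.89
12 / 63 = 4 / 21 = 0.19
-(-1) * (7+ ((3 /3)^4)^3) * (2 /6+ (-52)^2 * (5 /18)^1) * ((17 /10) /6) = 229942 /135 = 1703.27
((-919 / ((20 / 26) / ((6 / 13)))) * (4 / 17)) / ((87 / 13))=-47788 / 2465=-19.39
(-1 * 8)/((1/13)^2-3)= 676/253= 2.67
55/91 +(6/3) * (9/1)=1693/91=18.60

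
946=946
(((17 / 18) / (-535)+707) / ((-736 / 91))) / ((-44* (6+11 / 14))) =4336946341 / 14813251200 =0.29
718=718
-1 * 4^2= -16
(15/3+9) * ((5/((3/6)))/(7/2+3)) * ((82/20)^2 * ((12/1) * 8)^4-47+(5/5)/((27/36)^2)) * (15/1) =461273568690.67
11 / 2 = 5.50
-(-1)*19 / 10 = 19 / 10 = 1.90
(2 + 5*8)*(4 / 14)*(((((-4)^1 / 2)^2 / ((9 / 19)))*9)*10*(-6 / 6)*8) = -72960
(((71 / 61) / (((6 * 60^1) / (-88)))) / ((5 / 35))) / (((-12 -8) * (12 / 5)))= 5467 / 131760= 0.04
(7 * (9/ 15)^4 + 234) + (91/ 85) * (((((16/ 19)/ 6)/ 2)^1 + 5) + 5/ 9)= 437739769/ 1816875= 240.93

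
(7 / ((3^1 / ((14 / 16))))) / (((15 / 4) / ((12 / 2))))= 49 / 15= 3.27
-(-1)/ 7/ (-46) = -1/ 322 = -0.00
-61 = -61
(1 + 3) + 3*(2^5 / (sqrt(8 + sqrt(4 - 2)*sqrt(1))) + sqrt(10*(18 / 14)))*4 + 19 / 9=(55*sqrt(sqrt(2) + 8) / 9 + 36*sqrt(70*sqrt(2) + 560) / 7 + 384) / sqrt(sqrt(2) + 8)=174.29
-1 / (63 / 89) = -89 / 63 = -1.41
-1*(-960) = 960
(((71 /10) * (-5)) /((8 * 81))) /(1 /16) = -71 /81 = -0.88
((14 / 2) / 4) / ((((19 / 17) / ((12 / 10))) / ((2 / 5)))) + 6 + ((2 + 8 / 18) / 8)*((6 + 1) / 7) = 120677 / 17100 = 7.06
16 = 16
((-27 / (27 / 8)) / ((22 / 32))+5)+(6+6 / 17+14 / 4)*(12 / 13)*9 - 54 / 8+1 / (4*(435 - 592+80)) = 1165079 / 17017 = 68.47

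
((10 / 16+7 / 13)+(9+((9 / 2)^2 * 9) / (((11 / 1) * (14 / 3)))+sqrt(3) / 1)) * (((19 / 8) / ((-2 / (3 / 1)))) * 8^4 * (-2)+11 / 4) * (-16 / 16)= -3205288885 / 8008 - 116747 * sqrt(3) / 4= -450813.78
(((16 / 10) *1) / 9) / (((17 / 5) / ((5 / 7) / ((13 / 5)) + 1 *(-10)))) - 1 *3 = -16283 / 4641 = -3.51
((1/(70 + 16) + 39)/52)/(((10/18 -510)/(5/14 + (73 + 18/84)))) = -0.11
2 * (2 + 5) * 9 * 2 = 252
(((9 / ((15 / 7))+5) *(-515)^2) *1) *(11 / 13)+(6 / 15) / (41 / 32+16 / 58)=193924587378 / 93925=2064674.87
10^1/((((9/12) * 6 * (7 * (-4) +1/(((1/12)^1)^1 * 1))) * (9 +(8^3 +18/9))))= -5/18828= -0.00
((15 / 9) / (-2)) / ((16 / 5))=-25 / 96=-0.26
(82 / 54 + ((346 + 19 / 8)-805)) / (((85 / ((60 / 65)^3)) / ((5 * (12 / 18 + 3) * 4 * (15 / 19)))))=-173013280 / 709631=-243.81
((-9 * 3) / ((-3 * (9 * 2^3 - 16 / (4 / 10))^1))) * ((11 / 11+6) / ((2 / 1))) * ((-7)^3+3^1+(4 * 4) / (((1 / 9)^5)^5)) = 180910292898346852370097393 / 16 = 11306893306146678273131090.00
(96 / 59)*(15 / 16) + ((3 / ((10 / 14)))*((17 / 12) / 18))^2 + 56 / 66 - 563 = -47145294311 / 84110400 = -560.52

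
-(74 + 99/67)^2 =-25573249/4489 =-5696.87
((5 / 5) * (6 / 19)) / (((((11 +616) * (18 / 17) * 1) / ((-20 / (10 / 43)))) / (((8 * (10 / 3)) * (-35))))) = 4093600 / 107217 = 38.18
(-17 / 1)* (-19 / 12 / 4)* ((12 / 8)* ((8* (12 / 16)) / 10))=969 / 160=6.06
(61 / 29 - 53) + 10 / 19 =-27754 / 551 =-50.37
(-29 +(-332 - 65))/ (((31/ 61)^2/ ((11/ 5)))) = -17436606/ 4805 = -3628.85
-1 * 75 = -75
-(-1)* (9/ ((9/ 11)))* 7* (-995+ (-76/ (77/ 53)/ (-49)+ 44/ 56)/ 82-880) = -1160183515/ 8036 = -144373.26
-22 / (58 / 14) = -154 / 29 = -5.31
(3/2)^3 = 27/8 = 3.38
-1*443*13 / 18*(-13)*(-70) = -2620345 / 9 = -291149.44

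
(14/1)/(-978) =-7/489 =-0.01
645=645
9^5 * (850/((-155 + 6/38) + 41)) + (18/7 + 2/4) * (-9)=-635800761/1442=-440915.92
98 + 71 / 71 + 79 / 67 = 6712 / 67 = 100.18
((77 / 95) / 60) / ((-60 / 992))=-4774 / 21375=-0.22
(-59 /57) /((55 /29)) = -0.55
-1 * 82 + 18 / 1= -64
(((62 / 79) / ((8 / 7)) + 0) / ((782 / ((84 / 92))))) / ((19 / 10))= 22785 / 53993972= 0.00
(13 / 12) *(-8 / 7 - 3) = -377 / 84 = -4.49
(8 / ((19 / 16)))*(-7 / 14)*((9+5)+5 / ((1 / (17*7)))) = -38976 / 19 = -2051.37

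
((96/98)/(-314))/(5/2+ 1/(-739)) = -11824/9470083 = -0.00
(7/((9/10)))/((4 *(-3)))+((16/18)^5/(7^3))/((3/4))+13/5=1187283641/607614210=1.95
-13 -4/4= -14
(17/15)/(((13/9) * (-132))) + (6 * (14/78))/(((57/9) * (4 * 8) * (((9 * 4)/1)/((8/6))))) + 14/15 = 1814581/1956240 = 0.93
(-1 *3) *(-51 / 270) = 17 / 30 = 0.57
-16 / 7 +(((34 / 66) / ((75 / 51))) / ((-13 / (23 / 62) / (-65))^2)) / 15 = -2.21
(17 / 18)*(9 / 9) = 17 / 18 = 0.94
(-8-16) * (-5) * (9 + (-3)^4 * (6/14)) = 36720/7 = 5245.71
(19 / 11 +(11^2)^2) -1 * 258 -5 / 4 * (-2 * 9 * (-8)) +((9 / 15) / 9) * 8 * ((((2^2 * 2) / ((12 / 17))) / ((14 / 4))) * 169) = 50230676 / 3465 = 14496.59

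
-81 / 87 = -27 / 29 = -0.93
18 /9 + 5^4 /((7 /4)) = 2514 /7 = 359.14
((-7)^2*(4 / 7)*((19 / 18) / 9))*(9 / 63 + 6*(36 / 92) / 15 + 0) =9158 / 9315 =0.98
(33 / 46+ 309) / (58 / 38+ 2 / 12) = 812079 / 4439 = 182.94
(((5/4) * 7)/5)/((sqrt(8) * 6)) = 7 * sqrt(2)/96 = 0.10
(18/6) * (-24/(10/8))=-57.60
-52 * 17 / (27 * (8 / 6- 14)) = 442 / 171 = 2.58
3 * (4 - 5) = -3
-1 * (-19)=19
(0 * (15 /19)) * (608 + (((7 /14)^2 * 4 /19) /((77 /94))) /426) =0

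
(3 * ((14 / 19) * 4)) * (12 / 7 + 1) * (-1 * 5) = -120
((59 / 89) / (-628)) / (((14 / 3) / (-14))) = 177 / 55892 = 0.00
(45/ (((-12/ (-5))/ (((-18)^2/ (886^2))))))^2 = 36905625/ 616218720016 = 0.00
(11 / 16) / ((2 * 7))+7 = 1579 / 224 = 7.05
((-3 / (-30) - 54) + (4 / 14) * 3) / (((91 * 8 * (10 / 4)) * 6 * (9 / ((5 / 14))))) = -3713 / 19262880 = -0.00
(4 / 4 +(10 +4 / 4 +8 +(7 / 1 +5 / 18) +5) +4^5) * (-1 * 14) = -133091 / 9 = -14787.89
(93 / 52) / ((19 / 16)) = 372 / 247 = 1.51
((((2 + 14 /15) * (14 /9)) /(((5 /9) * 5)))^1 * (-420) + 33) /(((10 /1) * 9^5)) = -16423 /14762250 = -0.00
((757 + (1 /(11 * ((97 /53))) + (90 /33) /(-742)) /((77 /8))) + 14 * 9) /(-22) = -26914858951 /670581758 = -40.14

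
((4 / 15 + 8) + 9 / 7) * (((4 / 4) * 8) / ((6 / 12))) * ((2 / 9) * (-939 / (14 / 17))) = -85391408 / 2205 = -38726.26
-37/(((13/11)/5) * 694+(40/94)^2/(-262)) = -588886265/2610766338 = -0.23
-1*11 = -11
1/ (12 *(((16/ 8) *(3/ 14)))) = 7/ 36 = 0.19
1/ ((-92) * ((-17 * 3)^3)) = 1/ 12203892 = 0.00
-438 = -438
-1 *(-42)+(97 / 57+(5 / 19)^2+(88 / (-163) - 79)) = -6314243 / 176529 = -35.77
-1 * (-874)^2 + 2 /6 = -2291627 /3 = -763875.67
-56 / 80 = -7 / 10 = -0.70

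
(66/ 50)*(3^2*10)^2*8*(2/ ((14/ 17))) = 1454112/ 7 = 207730.29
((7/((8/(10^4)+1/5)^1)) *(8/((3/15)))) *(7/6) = 1225000/753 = 1626.83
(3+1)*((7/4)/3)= 7/3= 2.33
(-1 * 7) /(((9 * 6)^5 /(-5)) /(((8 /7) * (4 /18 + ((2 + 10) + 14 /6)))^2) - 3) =1201270 /56951326713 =0.00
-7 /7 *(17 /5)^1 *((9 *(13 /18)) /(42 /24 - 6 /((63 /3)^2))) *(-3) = 38.18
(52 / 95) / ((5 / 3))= 156 / 475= 0.33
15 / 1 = 15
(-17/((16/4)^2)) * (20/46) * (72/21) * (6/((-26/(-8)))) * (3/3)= -6120/2093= -2.92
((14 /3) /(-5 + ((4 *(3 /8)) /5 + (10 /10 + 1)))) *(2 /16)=-0.22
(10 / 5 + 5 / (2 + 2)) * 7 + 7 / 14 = 93 / 4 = 23.25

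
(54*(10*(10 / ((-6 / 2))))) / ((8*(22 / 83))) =-18675 / 22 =-848.86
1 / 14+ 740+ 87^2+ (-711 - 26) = 106009 / 14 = 7572.07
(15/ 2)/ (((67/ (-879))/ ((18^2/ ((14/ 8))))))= -8543880/ 469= -18217.23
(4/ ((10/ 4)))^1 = 8/ 5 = 1.60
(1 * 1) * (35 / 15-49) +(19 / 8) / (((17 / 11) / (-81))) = -69827 / 408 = -171.14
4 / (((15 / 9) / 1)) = 12 / 5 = 2.40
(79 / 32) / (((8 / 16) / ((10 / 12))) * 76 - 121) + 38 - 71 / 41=17922973 / 494624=36.24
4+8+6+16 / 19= 358 / 19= 18.84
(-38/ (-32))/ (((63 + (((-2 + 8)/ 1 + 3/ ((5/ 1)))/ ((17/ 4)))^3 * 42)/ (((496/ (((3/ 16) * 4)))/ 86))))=38075750/ 918537921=0.04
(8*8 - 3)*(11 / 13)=671 / 13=51.62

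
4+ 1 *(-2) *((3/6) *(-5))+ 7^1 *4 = 37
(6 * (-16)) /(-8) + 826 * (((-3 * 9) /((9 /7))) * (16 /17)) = -277332 /17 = -16313.65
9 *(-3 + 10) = 63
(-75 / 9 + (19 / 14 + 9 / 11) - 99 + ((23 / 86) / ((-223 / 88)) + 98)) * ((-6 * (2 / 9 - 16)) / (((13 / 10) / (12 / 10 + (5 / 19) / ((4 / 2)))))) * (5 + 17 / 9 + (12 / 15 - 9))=476967557746 / 516511485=923.44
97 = 97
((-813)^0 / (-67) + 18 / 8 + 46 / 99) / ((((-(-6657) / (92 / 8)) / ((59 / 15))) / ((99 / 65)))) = 97200553 / 3478948200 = 0.03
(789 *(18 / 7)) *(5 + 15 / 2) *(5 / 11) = 887625 / 77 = 11527.60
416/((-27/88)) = -1355.85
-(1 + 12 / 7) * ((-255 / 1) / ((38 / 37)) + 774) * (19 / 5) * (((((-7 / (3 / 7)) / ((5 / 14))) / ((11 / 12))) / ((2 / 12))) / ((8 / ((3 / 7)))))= 23912469 / 275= 86954.43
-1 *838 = -838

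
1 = 1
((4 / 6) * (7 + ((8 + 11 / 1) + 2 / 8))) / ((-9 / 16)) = -280 / 9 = -31.11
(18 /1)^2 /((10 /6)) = 972 /5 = 194.40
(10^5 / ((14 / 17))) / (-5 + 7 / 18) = -15300000 / 581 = -26333.91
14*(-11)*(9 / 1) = -1386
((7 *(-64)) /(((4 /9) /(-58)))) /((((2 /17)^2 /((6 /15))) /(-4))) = -33792192 /5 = -6758438.40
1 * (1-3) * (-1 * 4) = 8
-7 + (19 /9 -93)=-881 /9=-97.89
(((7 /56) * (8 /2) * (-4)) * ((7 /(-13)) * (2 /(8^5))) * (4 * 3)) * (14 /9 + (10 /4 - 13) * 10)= -6517 /79872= -0.08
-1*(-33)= 33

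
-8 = -8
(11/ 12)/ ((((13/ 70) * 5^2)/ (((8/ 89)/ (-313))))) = -0.00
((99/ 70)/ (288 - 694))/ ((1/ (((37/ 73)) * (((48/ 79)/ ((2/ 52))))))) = -1142856/ 40974535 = -0.03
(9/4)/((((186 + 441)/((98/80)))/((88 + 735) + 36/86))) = 5204829/1437920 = 3.62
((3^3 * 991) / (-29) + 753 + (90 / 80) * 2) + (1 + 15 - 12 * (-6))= -9211 / 116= -79.41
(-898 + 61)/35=-837/35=-23.91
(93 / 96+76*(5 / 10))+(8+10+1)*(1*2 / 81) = 102223 / 2592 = 39.44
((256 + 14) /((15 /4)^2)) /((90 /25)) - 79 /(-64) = 1261 /192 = 6.57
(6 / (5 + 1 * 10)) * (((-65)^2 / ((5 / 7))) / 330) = 1183 / 165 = 7.17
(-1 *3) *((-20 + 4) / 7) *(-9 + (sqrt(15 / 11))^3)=-432 / 7 + 720 *sqrt(165) / 847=-50.80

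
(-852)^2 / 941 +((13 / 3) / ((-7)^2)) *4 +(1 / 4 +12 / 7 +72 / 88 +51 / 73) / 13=4459284449629 / 5775982212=772.04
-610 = -610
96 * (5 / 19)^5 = 300000 / 2476099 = 0.12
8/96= 1/12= 0.08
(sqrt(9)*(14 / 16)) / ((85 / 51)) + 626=25103 / 40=627.58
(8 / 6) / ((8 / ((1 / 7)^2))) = 1 / 294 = 0.00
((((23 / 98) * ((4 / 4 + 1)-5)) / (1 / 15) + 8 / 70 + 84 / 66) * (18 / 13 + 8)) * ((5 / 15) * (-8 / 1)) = 8043704 / 35035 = 229.59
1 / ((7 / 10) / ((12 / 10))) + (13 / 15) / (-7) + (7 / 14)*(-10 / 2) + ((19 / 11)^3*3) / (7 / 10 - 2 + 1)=-14658121 / 279510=-52.44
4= 4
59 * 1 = 59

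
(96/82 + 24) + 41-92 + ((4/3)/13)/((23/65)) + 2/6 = -71308/2829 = -25.21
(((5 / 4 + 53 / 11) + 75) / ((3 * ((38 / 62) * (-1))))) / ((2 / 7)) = -258013 / 1672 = -154.31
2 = 2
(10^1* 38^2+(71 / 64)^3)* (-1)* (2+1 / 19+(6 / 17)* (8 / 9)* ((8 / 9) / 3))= -70837079669195 / 2286157824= -30985.21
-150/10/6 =-5/2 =-2.50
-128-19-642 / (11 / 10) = -8037 / 11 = -730.64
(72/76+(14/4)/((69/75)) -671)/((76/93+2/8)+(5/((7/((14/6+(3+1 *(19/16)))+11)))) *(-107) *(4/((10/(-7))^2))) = 722053240/2843302481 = 0.25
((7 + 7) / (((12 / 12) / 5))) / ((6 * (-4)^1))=-35 / 12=-2.92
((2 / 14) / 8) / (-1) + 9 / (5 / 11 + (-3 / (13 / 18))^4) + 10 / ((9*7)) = 8076105547 / 47212916184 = 0.17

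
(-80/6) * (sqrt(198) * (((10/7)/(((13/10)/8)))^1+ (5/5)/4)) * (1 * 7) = -32910 * sqrt(22)/13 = -11873.97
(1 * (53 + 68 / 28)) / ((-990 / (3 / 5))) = -0.03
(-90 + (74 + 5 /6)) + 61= 275 /6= 45.83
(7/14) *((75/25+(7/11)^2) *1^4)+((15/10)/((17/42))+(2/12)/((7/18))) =84046/14399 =5.84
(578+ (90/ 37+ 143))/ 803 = 26767/ 29711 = 0.90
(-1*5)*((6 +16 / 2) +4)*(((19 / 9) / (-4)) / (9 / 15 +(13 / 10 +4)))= 475 / 59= 8.05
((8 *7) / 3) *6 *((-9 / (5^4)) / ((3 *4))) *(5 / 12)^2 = -7 / 300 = -0.02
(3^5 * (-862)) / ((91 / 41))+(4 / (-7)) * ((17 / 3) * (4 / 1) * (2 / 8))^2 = -77307982 / 819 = -94393.14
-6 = -6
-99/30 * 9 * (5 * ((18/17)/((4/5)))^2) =-601425/2312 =-260.13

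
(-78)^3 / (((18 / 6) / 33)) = -5220072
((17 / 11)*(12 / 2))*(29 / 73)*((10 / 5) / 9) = 1972 / 2409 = 0.82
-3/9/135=-1/405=-0.00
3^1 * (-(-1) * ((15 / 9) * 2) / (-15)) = -2 / 3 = -0.67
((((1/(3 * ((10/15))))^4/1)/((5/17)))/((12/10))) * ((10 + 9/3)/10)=221/960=0.23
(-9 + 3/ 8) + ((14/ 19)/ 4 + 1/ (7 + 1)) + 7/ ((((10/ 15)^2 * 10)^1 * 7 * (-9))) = -6339/ 760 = -8.34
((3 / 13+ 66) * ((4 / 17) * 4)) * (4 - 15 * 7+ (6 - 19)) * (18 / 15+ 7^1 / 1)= -64389024 / 1105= -58270.61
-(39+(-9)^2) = -120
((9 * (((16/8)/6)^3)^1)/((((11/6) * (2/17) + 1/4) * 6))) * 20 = 136/57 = 2.39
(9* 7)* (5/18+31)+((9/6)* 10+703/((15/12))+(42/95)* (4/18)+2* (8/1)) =1461479/570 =2564.00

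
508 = 508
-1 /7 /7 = -1 /49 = -0.02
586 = 586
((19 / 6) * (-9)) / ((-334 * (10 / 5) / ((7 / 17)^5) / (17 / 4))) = 0.00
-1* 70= -70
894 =894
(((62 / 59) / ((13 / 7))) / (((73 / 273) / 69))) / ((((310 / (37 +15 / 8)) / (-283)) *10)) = -892715859 / 1722800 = -518.18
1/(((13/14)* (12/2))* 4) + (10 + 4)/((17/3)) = 6671/2652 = 2.52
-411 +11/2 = -811/2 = -405.50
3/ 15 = 1/ 5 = 0.20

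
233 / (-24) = -233 / 24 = -9.71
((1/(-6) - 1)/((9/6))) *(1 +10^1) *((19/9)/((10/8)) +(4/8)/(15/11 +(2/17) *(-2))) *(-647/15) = 2017021853/2563650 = 786.78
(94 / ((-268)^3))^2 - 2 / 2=-92629383338847 / 92629383341056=-1.00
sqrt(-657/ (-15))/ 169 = sqrt(1095)/ 845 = 0.04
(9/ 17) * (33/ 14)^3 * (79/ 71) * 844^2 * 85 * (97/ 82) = 551719164120795/ 998473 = 552562927.71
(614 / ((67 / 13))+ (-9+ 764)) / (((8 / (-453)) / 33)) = -1633429.26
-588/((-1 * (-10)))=-58.80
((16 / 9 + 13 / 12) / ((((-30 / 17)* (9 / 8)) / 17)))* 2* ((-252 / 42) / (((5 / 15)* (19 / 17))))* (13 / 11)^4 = 57811919516 / 37554165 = 1539.43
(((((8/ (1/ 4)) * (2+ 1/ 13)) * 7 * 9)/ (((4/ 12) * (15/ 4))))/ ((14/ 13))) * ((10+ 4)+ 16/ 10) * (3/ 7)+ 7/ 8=29114569/ 1400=20796.12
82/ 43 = 1.91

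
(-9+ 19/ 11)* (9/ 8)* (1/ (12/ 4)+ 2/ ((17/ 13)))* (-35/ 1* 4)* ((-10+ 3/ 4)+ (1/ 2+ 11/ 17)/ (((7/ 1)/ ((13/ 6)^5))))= -3041.90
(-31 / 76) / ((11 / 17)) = -0.63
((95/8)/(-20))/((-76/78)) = 0.61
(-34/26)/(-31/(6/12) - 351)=17/5369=0.00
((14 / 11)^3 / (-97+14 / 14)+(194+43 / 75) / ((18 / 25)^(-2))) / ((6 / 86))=1082190261899 / 748687500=1445.45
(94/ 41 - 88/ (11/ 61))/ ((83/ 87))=-1732518/ 3403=-509.11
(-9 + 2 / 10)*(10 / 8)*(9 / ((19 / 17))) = -1683 / 19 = -88.58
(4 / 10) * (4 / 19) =8 / 95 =0.08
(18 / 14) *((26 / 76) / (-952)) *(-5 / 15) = 39 / 253232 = 0.00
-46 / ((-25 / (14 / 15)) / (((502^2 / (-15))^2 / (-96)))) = -1278058572322 / 253125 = -5049120.29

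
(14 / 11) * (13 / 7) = 26 / 11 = 2.36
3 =3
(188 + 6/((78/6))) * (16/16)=2450/13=188.46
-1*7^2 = -49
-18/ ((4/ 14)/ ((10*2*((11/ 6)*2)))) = -4620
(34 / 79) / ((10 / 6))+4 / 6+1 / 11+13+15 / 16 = 3118661 / 208560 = 14.95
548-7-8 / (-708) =95759 / 177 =541.01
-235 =-235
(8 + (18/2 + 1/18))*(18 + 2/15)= 41752/135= 309.27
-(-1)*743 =743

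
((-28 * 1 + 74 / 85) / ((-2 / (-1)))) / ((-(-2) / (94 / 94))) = -1153 / 170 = -6.78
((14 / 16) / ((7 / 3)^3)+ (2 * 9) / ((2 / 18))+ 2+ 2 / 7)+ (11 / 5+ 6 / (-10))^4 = 41872507 / 245000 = 170.91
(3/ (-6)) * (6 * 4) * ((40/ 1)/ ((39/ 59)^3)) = -32860640/ 19773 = -1661.89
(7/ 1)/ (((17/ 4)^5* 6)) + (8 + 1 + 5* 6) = 166126853/ 4259571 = 39.00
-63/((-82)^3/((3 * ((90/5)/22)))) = 1701/6065048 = 0.00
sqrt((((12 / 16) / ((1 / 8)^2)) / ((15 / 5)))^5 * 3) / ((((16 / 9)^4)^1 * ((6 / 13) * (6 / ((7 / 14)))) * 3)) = 3159 * sqrt(3) / 512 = 10.69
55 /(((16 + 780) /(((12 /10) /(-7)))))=-33 /2786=-0.01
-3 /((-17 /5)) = 15 /17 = 0.88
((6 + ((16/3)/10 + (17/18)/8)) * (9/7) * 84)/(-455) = -14367/9100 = -1.58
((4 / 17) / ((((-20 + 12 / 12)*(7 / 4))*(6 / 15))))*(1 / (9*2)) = -20 / 20349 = -0.00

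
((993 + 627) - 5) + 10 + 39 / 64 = 104039 / 64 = 1625.61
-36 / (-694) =18 / 347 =0.05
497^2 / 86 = 247009 / 86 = 2872.20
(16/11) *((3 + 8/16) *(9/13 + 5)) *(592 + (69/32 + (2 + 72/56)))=4951599/286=17313.28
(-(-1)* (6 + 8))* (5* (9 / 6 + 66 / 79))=163.48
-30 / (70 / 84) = -36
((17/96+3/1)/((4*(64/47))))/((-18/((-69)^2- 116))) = -66586075/442368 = -150.52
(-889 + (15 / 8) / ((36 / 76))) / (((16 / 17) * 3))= -361097 / 1152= -313.45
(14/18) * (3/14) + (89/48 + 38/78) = 1565/624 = 2.51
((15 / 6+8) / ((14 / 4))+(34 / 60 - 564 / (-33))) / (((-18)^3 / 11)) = -6817 / 174960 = -0.04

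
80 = 80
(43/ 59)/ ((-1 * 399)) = -43/ 23541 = -0.00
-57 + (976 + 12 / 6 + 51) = 972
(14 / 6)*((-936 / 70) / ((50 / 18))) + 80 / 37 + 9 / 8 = -7.94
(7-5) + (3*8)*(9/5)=226/5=45.20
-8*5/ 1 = -40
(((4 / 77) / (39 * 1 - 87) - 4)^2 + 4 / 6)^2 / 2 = 139.03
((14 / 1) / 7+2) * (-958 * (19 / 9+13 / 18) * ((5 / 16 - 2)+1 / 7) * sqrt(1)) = 1408739 / 84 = 16770.70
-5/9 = -0.56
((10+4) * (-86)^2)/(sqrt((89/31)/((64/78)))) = 414176 * sqrt(215202)/3471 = 55354.57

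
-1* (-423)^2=-178929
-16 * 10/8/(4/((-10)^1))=50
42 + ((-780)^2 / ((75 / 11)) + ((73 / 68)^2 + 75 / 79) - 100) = 32575673295 / 365296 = 89176.10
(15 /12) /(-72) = -5 /288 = -0.02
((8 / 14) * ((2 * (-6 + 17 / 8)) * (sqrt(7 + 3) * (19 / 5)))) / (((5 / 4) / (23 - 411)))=914128 * sqrt(10) / 175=16518.44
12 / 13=0.92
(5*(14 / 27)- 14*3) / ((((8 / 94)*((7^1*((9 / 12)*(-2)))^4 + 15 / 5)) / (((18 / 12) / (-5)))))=100016 / 8753805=0.01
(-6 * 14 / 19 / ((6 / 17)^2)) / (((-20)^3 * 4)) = 2023 / 1824000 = 0.00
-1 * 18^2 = -324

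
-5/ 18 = -0.28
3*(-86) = -258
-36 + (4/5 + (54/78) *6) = -2018/65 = -31.05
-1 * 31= -31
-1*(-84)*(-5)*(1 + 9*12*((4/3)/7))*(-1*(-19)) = -172140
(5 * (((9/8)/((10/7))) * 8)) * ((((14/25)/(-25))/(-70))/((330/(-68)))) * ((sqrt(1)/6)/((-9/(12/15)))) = 238/7734375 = 0.00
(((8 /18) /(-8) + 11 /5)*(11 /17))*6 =2123 /255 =8.33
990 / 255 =66 / 17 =3.88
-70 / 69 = -1.01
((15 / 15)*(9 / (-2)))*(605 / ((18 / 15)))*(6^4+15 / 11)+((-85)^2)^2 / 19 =-14895425 / 76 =-195992.43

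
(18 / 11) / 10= 9 / 55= 0.16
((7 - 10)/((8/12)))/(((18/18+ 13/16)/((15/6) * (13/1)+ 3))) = -88.14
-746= -746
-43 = -43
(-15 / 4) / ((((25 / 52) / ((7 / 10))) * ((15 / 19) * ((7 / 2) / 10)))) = -494 / 25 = -19.76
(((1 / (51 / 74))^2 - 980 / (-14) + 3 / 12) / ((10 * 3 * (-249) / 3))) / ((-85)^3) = 0.00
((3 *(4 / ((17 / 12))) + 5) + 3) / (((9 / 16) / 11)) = 49280 / 153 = 322.09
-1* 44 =-44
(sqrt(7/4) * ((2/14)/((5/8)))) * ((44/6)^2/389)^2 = 937024 * sqrt(7)/428995035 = 0.01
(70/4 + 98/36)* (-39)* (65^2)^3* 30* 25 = -44610273804687500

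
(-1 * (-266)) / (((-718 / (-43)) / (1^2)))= 15.93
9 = 9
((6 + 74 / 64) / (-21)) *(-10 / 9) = 0.38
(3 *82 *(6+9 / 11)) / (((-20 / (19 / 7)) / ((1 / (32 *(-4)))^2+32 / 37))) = -196.88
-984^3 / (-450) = 2117253.12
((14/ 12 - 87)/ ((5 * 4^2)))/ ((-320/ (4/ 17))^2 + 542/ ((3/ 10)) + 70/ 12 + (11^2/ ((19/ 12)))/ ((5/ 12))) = -9785/ 16886554704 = -0.00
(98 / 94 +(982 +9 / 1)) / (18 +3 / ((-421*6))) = 39259092 / 712285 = 55.12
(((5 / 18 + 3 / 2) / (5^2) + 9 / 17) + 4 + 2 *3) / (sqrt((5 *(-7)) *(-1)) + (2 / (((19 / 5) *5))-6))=948176 / 3825 + 1125959 *sqrt(35) / 26775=496.68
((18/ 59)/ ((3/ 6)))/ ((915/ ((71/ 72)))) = 0.00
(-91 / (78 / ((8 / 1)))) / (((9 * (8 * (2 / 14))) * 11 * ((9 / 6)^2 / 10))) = -980 / 2673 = -0.37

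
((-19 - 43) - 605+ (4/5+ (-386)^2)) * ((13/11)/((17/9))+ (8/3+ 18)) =1771799461/561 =3158287.81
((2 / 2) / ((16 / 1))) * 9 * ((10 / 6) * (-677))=-10155 / 16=-634.69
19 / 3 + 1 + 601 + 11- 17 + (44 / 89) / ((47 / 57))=7566205 / 12549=602.93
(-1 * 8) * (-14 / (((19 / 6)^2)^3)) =5225472 / 47045881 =0.11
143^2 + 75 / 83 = 20449.90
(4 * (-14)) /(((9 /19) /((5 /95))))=-56 /9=-6.22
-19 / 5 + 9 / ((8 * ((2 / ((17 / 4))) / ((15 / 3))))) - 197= -60431 / 320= -188.85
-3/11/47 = -3/517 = -0.01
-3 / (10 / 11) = -33 / 10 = -3.30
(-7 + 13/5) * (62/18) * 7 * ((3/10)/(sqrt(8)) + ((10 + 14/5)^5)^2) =-5504047262993087463424/439453125- 2387 * sqrt(2)/300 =-12524765327355.52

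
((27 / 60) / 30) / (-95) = -0.00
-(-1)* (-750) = -750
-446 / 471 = -0.95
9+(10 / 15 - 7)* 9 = -48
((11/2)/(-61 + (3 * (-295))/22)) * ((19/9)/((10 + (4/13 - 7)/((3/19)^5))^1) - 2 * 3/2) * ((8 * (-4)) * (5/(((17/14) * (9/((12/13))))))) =-77839524421120/35335789760947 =-2.20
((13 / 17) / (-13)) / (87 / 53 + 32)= -53 / 30311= -0.00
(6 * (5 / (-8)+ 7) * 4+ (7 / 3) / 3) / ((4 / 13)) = 4498 / 9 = 499.78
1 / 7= 0.14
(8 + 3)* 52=572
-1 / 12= -0.08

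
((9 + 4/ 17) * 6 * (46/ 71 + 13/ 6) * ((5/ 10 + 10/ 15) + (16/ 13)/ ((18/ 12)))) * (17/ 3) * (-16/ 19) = -233421320/ 157833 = -1478.91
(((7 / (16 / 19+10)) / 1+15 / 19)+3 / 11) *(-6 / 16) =-220587 / 344432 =-0.64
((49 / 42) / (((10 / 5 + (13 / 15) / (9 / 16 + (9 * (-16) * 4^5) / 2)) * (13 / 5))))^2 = 869717606450625 / 17277713364320656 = 0.05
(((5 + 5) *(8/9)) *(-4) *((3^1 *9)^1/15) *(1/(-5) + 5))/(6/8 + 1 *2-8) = 2048/35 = 58.51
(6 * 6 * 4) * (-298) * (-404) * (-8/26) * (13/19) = -69345792/19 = -3649778.53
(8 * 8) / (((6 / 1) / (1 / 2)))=16 / 3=5.33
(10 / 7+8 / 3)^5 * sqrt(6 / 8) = 2352135088 * sqrt(3) / 4084101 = 997.53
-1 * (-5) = 5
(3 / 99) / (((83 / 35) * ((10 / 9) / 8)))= 84 / 913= 0.09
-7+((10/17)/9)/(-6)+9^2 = 73.99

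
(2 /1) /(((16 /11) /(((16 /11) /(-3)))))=-0.67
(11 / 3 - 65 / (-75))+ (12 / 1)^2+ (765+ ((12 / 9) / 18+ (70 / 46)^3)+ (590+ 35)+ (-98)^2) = 18308022209 / 1642545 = 11146.13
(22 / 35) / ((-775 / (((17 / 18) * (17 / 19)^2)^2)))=-265513259 / 572663054250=-0.00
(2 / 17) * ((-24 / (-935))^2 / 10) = 576 / 74309125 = 0.00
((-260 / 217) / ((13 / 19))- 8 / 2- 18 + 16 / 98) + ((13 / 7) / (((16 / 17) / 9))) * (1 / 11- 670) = -3186862277 / 267344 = -11920.46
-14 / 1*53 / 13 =-742 / 13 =-57.08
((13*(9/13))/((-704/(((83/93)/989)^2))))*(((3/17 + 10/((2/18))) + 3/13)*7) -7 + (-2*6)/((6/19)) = -1645256024393805/36561239633776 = -45.00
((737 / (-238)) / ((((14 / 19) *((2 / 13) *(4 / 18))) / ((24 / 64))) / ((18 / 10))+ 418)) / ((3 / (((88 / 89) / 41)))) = -324393498 / 5447648918579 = -0.00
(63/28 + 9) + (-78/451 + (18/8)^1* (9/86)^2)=148123047/13342384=11.10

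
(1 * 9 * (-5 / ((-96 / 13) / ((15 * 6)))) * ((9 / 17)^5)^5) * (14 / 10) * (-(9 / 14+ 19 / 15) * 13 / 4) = -437861058551002422795339040329 / 738640308780595504504264958855296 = -0.00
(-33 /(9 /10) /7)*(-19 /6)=1045 /63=16.59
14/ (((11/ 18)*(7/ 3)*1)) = 108/ 11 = 9.82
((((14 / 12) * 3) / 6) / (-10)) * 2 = -0.12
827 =827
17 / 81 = 0.21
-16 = -16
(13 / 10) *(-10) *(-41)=533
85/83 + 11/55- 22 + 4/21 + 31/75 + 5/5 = -835424/43575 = -19.17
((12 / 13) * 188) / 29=5.98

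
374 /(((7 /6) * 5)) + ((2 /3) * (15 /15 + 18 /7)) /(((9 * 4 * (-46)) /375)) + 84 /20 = 280589 /4140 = 67.78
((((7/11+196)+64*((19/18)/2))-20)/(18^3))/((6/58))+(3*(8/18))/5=5329967/8660520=0.62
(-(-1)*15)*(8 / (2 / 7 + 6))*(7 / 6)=245 / 11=22.27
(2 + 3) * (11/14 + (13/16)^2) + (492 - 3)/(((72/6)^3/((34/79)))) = 9366181/1274112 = 7.35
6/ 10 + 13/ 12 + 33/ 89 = 10969/ 5340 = 2.05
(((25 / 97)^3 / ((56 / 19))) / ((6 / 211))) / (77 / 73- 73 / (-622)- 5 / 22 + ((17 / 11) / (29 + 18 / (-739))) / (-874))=20911872894007046875 / 96725792417699515128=0.22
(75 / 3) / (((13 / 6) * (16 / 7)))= 525 / 104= 5.05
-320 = -320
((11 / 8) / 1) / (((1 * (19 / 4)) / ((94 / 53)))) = 517 / 1007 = 0.51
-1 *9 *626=-5634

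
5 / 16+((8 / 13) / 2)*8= 2.77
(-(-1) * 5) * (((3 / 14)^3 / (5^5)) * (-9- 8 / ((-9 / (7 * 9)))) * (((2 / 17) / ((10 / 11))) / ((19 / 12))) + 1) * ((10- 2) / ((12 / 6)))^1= 6924396254 / 346215625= 20.00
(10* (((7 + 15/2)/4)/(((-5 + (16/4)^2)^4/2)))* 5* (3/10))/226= 435/13235464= 0.00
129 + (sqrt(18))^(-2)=2323/ 18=129.06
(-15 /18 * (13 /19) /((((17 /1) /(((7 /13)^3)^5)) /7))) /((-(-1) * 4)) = -166164652848005 /30522541741940888328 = -0.00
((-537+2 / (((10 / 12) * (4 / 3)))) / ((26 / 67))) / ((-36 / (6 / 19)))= 14941 / 1235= 12.10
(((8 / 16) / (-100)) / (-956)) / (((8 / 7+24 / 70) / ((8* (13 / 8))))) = 7 / 152960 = 0.00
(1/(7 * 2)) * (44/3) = 22/21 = 1.05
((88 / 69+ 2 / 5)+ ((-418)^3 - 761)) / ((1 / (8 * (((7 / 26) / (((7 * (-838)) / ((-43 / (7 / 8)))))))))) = -17335680484816 / 13154505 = -1317851.22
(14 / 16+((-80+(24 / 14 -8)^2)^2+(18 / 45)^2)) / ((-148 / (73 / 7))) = -57505619111 / 497487200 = -115.59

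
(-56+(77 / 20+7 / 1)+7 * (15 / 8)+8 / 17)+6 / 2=-19417 / 680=-28.55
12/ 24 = 1/ 2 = 0.50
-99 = -99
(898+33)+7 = 938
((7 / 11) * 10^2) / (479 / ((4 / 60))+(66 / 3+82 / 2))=0.01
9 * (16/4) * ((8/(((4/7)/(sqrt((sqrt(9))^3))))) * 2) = 3024 * sqrt(3) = 5237.72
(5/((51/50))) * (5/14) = 625/357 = 1.75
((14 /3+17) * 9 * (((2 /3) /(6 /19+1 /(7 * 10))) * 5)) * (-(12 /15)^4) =-1770496 /2195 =-806.60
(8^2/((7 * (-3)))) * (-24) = 512/7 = 73.14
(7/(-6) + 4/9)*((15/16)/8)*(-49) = 3185/768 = 4.15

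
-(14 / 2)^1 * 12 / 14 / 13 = -6 / 13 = -0.46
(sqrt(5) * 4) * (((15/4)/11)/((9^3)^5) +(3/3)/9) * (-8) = -2684210314715464 * sqrt(5)/754934151013713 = -7.95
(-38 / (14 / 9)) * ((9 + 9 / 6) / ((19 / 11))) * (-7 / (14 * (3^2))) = 33 / 4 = 8.25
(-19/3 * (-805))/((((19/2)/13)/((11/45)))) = 46046/27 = 1705.41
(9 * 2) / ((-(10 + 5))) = -6 / 5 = -1.20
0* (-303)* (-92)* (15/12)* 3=0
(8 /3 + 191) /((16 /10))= 2905 /24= 121.04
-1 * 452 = -452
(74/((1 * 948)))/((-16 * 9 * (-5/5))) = 37/68256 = 0.00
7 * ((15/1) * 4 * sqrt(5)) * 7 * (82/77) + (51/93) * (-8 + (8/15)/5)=-10064/2325 + 34440 * sqrt(5)/11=6996.60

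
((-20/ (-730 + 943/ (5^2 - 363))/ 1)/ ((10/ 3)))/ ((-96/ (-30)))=845/ 330244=0.00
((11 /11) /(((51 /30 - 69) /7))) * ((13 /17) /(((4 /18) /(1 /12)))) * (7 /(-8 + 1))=1365 /45764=0.03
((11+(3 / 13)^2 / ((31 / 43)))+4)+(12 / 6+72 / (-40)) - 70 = -1433551 / 26195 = -54.73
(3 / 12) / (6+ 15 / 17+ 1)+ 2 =1089 / 536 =2.03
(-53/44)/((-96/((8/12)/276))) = 53/1748736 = 0.00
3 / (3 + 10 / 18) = 27 / 32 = 0.84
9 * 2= 18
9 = 9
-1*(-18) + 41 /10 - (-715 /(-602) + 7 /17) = 524506 /25585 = 20.50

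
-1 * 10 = -10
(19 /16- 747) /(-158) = 11933 /2528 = 4.72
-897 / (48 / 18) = -336.38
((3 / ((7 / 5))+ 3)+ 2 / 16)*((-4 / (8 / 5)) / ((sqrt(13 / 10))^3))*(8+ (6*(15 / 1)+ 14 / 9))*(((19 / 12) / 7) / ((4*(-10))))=28025*sqrt(130) / 63882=5.00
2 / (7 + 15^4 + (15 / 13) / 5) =26 / 658219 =0.00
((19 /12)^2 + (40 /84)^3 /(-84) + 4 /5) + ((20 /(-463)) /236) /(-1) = 1405019211593 /425010998160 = 3.31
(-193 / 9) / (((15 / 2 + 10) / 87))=-11194 / 105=-106.61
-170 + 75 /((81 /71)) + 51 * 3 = 1316 /27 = 48.74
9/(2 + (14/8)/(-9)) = 324/65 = 4.98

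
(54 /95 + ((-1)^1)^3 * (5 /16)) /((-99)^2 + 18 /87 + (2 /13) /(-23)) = 3373019 /129179034640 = 0.00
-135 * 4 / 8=-135 / 2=-67.50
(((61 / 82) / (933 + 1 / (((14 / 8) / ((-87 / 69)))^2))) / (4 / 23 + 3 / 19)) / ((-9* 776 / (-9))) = 690976097 / 223263918833360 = 0.00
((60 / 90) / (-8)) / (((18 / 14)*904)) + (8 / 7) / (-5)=-781301 / 3417120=-0.23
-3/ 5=-0.60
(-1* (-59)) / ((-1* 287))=-59 / 287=-0.21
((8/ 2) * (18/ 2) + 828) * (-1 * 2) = -1728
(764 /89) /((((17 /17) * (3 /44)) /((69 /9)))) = 773168 /801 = 965.25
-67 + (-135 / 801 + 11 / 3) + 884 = 219073 / 267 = 820.50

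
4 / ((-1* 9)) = -0.44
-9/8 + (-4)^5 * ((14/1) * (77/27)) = -8831219/216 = -40885.27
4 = 4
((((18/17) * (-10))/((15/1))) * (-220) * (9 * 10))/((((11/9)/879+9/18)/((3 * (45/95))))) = 101501294400/2562359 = 39612.44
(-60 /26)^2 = 900 /169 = 5.33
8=8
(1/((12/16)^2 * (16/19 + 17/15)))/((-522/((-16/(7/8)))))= 97280/3085803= 0.03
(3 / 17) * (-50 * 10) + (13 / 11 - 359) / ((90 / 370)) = -874748 / 561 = -1559.27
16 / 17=0.94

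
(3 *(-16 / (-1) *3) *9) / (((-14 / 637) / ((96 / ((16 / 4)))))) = -1415232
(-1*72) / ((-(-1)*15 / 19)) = -456 / 5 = -91.20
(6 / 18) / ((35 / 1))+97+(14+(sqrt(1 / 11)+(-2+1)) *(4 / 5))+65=4 *sqrt(11) / 55+18397 / 105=175.45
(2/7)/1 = 2/7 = 0.29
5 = 5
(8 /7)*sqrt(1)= 8 /7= 1.14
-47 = -47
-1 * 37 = -37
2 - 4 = -2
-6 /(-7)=0.86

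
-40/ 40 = -1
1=1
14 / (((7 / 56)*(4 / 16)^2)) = 1792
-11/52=-0.21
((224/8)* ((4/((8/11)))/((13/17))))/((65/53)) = 138754/845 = 164.21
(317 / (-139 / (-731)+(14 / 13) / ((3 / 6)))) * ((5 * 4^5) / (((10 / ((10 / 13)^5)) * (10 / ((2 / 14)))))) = 47457689600 / 178134957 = 266.41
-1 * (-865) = 865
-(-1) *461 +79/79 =462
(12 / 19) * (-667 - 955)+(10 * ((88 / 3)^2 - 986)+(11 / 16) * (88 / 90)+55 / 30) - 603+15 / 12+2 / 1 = -273336 / 95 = -2877.22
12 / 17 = 0.71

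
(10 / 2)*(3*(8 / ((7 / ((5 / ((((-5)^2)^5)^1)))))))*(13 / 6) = 52 / 2734375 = 0.00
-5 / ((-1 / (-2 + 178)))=880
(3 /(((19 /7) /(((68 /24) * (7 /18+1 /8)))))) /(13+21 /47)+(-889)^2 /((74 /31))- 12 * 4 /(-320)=105910434446933 /319893120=331080.69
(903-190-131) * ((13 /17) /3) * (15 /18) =6305 /51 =123.63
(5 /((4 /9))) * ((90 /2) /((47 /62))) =62775 /94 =667.82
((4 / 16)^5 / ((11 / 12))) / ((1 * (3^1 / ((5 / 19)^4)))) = 625 / 366983936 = 0.00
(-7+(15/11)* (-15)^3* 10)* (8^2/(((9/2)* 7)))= -64809856/693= -93520.72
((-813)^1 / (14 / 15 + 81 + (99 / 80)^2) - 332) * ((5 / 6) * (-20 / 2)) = 13691180900 / 4807569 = 2847.84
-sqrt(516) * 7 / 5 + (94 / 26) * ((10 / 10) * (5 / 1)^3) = 5875 / 13-14 * sqrt(129) / 5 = 420.12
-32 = -32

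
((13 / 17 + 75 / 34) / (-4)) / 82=-101 / 11152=-0.01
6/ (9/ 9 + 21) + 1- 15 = -13.73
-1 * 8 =-8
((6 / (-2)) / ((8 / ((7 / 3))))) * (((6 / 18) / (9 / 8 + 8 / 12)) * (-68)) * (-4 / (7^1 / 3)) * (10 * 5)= -40800 / 43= -948.84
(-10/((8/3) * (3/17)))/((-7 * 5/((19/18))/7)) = 323/72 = 4.49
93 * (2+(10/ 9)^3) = 76198/ 243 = 313.57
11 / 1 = 11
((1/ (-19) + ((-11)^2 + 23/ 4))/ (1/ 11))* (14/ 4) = 741433/ 152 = 4877.85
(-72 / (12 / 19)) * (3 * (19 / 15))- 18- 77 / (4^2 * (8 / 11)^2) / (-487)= -451.18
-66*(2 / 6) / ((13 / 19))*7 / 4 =-1463 / 26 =-56.27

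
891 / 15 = 297 / 5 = 59.40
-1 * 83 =-83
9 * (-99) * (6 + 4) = -8910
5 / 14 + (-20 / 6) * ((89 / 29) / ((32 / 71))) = -217685 / 9744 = -22.34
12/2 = 6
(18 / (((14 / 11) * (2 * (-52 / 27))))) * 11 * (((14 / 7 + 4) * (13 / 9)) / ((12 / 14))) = -3267 / 8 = -408.38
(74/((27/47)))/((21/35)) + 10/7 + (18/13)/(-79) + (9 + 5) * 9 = 199209308/582309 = 342.10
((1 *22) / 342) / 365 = 11 / 62415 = 0.00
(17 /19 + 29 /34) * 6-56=-14701 /323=-45.51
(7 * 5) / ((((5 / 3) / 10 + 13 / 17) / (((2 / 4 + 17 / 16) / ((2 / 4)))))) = 8925 / 76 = 117.43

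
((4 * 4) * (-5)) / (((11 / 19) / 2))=-3040 / 11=-276.36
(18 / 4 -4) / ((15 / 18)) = 3 / 5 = 0.60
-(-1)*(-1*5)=-5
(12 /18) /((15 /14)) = 28 /45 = 0.62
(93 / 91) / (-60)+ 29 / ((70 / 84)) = 12661 / 364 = 34.78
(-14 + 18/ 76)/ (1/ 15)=-7845/ 38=-206.45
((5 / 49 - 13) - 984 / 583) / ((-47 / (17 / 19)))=7083424 / 25510331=0.28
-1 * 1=-1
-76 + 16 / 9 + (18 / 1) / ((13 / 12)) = -6740 / 117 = -57.61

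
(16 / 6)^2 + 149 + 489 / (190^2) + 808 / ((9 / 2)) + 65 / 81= 983909009 / 2924100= 336.48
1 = 1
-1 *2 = -2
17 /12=1.42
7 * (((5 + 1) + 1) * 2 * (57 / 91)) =798 / 13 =61.38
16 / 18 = 8 / 9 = 0.89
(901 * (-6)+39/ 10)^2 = 2918268441/ 100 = 29182684.41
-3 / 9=-1 / 3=-0.33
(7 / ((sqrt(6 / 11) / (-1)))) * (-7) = 49 * sqrt(66) / 6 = 66.35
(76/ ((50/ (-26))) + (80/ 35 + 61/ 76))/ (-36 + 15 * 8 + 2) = -484541/ 1143800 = -0.42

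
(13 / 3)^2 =18.78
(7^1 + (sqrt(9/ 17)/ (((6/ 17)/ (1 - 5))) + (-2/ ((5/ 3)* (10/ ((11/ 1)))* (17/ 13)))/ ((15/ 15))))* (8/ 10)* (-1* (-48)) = -86.62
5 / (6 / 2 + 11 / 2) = 10 / 17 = 0.59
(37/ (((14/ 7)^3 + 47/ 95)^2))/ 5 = 66785/ 651249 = 0.10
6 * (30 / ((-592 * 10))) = -9 / 296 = -0.03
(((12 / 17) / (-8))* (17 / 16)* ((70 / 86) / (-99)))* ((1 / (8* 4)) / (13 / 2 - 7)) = -35 / 726528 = -0.00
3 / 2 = 1.50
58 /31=1.87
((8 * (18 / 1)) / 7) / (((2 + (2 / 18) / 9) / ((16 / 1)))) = 186624 / 1141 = 163.56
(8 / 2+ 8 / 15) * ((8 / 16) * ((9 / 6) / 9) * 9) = 17 / 5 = 3.40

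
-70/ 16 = -35/ 8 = -4.38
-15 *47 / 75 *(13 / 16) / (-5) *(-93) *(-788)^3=1737732119916 / 25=69509284796.64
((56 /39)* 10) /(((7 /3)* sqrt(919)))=80* sqrt(919) /11947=0.20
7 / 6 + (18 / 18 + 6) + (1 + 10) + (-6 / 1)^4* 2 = 15667 / 6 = 2611.17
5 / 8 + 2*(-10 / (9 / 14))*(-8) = 17965 / 72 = 249.51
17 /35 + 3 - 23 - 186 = -7193 /35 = -205.51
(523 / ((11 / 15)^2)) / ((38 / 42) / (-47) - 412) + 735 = 36050428680 / 49206223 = 732.64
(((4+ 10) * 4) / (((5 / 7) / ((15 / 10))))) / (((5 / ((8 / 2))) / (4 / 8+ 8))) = 19992 / 25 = 799.68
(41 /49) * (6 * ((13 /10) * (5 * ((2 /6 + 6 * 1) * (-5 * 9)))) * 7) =-455715 /7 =-65102.14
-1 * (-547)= 547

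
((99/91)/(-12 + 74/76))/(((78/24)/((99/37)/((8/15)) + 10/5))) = -3906837/18340049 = -0.21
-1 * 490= -490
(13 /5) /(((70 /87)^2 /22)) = 1082367 /12250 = 88.36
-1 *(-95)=95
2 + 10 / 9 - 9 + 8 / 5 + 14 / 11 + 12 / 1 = 4447 / 495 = 8.98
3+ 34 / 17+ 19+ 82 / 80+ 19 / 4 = 1191 / 40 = 29.78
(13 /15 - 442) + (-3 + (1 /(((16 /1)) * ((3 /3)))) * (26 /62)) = -3304157 /7440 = -444.11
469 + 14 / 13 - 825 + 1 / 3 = -354.59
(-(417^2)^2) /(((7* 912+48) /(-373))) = 1753505029.81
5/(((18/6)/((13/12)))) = 65/36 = 1.81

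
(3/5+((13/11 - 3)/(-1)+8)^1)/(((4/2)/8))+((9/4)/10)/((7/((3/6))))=256803/6160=41.69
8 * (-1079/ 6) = -4316/ 3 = -1438.67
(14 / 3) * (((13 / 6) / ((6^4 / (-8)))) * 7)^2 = 57967 / 1417176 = 0.04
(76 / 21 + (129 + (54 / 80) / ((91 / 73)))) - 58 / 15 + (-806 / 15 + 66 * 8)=6590881 / 10920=603.56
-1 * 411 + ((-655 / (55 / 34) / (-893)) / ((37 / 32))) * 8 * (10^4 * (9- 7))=22655101639 / 363451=62333.30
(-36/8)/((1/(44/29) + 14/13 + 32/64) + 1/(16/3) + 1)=-3432/2611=-1.31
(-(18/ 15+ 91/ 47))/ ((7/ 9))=-6633/ 1645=-4.03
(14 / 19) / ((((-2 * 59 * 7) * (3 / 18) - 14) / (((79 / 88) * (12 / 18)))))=-79 / 27170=-0.00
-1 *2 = -2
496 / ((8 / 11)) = 682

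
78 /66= 13 /11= 1.18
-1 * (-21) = 21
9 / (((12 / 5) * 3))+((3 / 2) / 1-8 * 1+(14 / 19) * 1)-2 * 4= -951 / 76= -12.51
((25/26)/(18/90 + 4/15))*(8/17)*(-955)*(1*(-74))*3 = 318015000/1547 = 205568.84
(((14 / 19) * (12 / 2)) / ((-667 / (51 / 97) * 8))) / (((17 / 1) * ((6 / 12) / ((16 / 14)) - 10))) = 56 / 20897777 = 0.00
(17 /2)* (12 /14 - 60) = -3519 /7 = -502.71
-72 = -72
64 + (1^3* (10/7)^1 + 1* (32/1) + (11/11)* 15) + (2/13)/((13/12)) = 133171/1183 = 112.57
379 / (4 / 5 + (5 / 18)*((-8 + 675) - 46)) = 3790 / 1733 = 2.19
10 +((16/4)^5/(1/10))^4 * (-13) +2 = -142936511610879988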